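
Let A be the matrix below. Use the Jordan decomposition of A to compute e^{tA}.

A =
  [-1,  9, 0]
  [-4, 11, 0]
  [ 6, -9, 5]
e^{tA} =
  [-6*t*exp(5*t) + exp(5*t), 9*t*exp(5*t), 0]
  [-4*t*exp(5*t), 6*t*exp(5*t) + exp(5*t), 0]
  [6*t*exp(5*t), -9*t*exp(5*t), exp(5*t)]

Strategy: write A = P · J · P⁻¹ where J is a Jordan canonical form, so e^{tA} = P · e^{tJ} · P⁻¹, and e^{tJ} can be computed block-by-block.

A has Jordan form
J =
  [5, 1, 0]
  [0, 5, 0]
  [0, 0, 5]
(up to reordering of blocks).

Per-block formulas:
  For a 2×2 Jordan block J_2(5): exp(t · J_2(5)) = e^(5t)·(I + t·N), where N is the 2×2 nilpotent shift.
  For a 1×1 block at λ = 5: exp(t · [5]) = [e^(5t)].

After assembling e^{tJ} and conjugating by P, we get:

e^{tA} =
  [-6*t*exp(5*t) + exp(5*t), 9*t*exp(5*t), 0]
  [-4*t*exp(5*t), 6*t*exp(5*t) + exp(5*t), 0]
  [6*t*exp(5*t), -9*t*exp(5*t), exp(5*t)]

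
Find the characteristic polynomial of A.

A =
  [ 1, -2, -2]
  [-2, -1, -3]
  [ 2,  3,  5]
x^3 - 5*x^2 + 8*x - 4

Expanding det(x·I − A) (e.g. by cofactor expansion or by noting that A is similar to its Jordan form J, which has the same characteristic polynomial as A) gives
  χ_A(x) = x^3 - 5*x^2 + 8*x - 4
which factors as (x - 2)^2*(x - 1). The eigenvalues (with algebraic multiplicities) are λ = 1 with multiplicity 1, λ = 2 with multiplicity 2.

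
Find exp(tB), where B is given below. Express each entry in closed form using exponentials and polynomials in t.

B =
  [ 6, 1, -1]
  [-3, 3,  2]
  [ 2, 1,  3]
e^{tB} =
  [-t^2*exp(4*t)/2 + 2*t*exp(4*t) + exp(4*t), t*exp(4*t), t^2*exp(4*t)/2 - t*exp(4*t)]
  [t^2*exp(4*t)/2 - 3*t*exp(4*t), -t*exp(4*t) + exp(4*t), -t^2*exp(4*t)/2 + 2*t*exp(4*t)]
  [-t^2*exp(4*t)/2 + 2*t*exp(4*t), t*exp(4*t), t^2*exp(4*t)/2 - t*exp(4*t) + exp(4*t)]

Strategy: write B = P · J · P⁻¹ where J is a Jordan canonical form, so e^{tB} = P · e^{tJ} · P⁻¹, and e^{tJ} can be computed block-by-block.

B has Jordan form
J =
  [4, 1, 0]
  [0, 4, 1]
  [0, 0, 4]
(up to reordering of blocks).

Per-block formulas:
  For a 3×3 Jordan block J_3(4): exp(t · J_3(4)) = e^(4t)·(I + t·N + (t^2/2)·N^2), where N is the 3×3 nilpotent shift.

After assembling e^{tJ} and conjugating by P, we get:

e^{tB} =
  [-t^2*exp(4*t)/2 + 2*t*exp(4*t) + exp(4*t), t*exp(4*t), t^2*exp(4*t)/2 - t*exp(4*t)]
  [t^2*exp(4*t)/2 - 3*t*exp(4*t), -t*exp(4*t) + exp(4*t), -t^2*exp(4*t)/2 + 2*t*exp(4*t)]
  [-t^2*exp(4*t)/2 + 2*t*exp(4*t), t*exp(4*t), t^2*exp(4*t)/2 - t*exp(4*t) + exp(4*t)]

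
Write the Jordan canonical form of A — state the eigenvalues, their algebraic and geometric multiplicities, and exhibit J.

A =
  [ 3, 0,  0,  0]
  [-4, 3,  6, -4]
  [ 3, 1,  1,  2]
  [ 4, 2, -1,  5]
J_3(3) ⊕ J_1(3)

The characteristic polynomial is
  det(x·I − A) = x^4 - 12*x^3 + 54*x^2 - 108*x + 81 = (x - 3)^4

Eigenvalues and multiplicities (the geometric multiplicity of λ is n − rank(A − λI), which equals the number of Jordan blocks for λ):
  λ = 3: algebraic multiplicity = 4, geometric multiplicity = 2

Determining the block sizes for each eigenvalue:
  λ = 3: with am = 4 and gm = 2, the partition is not yet determined (e.g. several partitions of 4 into 2 parts exist). Let N = A − (3)·I. Computing rank(N^1) = 2, rank(N^2) = 1, rank(N^3) = 0; the number of blocks of size ≥ j is rank(N^{j−1}) − rank(N^j), giving [2, 1, 1]. So we have 1 block(s) of size 3, 1 block(s) of size 1 → block sizes [3, 1]

Assembling the blocks gives a Jordan form
J =
  [3, 1, 0, 0]
  [0, 3, 1, 0]
  [0, 0, 3, 0]
  [0, 0, 0, 3]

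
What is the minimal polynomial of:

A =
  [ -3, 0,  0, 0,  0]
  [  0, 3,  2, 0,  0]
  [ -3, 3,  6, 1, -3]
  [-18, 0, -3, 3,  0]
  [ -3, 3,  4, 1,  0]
x^4 - 6*x^3 + 54*x - 81

The characteristic polynomial is χ_A(x) = (x - 3)^4*(x + 3), so the eigenvalues are known. The minimal polynomial is
  m_A(x) = Π_λ (x − λ)^{k_λ}
where k_λ is the size of the *largest* Jordan block for λ (equivalently, the smallest k with (A − λI)^k v = 0 for every generalised eigenvector v of λ).

  λ = -3: largest Jordan block has size 1, contributing (x + 3)
  λ = 3: largest Jordan block has size 3, contributing (x − 3)^3

So m_A(x) = (x - 3)^3*(x + 3) = x^4 - 6*x^3 + 54*x - 81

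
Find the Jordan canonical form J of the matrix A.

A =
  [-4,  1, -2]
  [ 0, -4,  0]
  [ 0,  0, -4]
J_2(-4) ⊕ J_1(-4)

The characteristic polynomial is
  det(x·I − A) = x^3 + 12*x^2 + 48*x + 64 = (x + 4)^3

Eigenvalues and multiplicities (the geometric multiplicity of λ is n − rank(A − λI), which equals the number of Jordan blocks for λ):
  λ = -4: algebraic multiplicity = 3, geometric multiplicity = 2

Determining the block sizes for each eigenvalue:
  λ = -4: 2 blocks summing to 3 forces exactly one block of size 2 and the rest size 1 → block sizes [2, 1]

Assembling the blocks gives a Jordan form
J =
  [-4,  1,  0]
  [ 0, -4,  0]
  [ 0,  0, -4]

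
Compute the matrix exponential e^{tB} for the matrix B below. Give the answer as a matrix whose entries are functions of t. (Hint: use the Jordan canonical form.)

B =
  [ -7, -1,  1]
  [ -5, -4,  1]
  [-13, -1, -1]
e^{tB} =
  [t^2*exp(-4*t)/2 - 3*t*exp(-4*t) + exp(-4*t), t^2*exp(-4*t) - t*exp(-4*t), -t^2*exp(-4*t)/2 + t*exp(-4*t)]
  [t^2*exp(-4*t) - 5*t*exp(-4*t), 2*t^2*exp(-4*t) + exp(-4*t), -t^2*exp(-4*t) + t*exp(-4*t)]
  [5*t^2*exp(-4*t)/2 - 13*t*exp(-4*t), 5*t^2*exp(-4*t) - t*exp(-4*t), -5*t^2*exp(-4*t)/2 + 3*t*exp(-4*t) + exp(-4*t)]

Strategy: write B = P · J · P⁻¹ where J is a Jordan canonical form, so e^{tB} = P · e^{tJ} · P⁻¹, and e^{tJ} can be computed block-by-block.

B has Jordan form
J =
  [-4,  1,  0]
  [ 0, -4,  1]
  [ 0,  0, -4]
(up to reordering of blocks).

Per-block formulas:
  For a 3×3 Jordan block J_3(-4): exp(t · J_3(-4)) = e^(-4t)·(I + t·N + (t^2/2)·N^2), where N is the 3×3 nilpotent shift.

After assembling e^{tJ} and conjugating by P, we get:

e^{tB} =
  [t^2*exp(-4*t)/2 - 3*t*exp(-4*t) + exp(-4*t), t^2*exp(-4*t) - t*exp(-4*t), -t^2*exp(-4*t)/2 + t*exp(-4*t)]
  [t^2*exp(-4*t) - 5*t*exp(-4*t), 2*t^2*exp(-4*t) + exp(-4*t), -t^2*exp(-4*t) + t*exp(-4*t)]
  [5*t^2*exp(-4*t)/2 - 13*t*exp(-4*t), 5*t^2*exp(-4*t) - t*exp(-4*t), -5*t^2*exp(-4*t)/2 + 3*t*exp(-4*t) + exp(-4*t)]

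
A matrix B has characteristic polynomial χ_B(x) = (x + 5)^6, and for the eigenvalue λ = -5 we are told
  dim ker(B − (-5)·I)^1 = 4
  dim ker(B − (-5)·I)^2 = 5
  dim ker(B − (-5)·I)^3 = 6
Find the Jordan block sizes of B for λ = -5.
Block sizes for λ = -5: [3, 1, 1, 1]

From the dimensions of kernels of powers, the number of Jordan blocks of size at least j is d_j − d_{j−1} where d_j = dim ker(N^j) (with d_0 = 0). Computing the differences gives [4, 1, 1].
The number of blocks of size exactly k is (#blocks of size ≥ k) − (#blocks of size ≥ k + 1), so the partition is: 3 block(s) of size 1, 1 block(s) of size 3.
In nonincreasing order the block sizes are [3, 1, 1, 1].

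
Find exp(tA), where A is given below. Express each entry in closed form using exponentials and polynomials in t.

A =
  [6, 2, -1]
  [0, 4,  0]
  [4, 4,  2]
e^{tA} =
  [2*t*exp(4*t) + exp(4*t), 2*t*exp(4*t), -t*exp(4*t)]
  [0, exp(4*t), 0]
  [4*t*exp(4*t), 4*t*exp(4*t), -2*t*exp(4*t) + exp(4*t)]

Strategy: write A = P · J · P⁻¹ where J is a Jordan canonical form, so e^{tA} = P · e^{tJ} · P⁻¹, and e^{tJ} can be computed block-by-block.

A has Jordan form
J =
  [4, 1, 0]
  [0, 4, 0]
  [0, 0, 4]
(up to reordering of blocks).

Per-block formulas:
  For a 2×2 Jordan block J_2(4): exp(t · J_2(4)) = e^(4t)·(I + t·N), where N is the 2×2 nilpotent shift.
  For a 1×1 block at λ = 4: exp(t · [4]) = [e^(4t)].

After assembling e^{tJ} and conjugating by P, we get:

e^{tA} =
  [2*t*exp(4*t) + exp(4*t), 2*t*exp(4*t), -t*exp(4*t)]
  [0, exp(4*t), 0]
  [4*t*exp(4*t), 4*t*exp(4*t), -2*t*exp(4*t) + exp(4*t)]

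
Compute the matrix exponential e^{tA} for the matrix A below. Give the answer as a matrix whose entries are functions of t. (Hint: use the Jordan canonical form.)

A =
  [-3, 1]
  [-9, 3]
e^{tA} =
  [1 - 3*t, t]
  [-9*t, 3*t + 1]

Strategy: write A = P · J · P⁻¹ where J is a Jordan canonical form, so e^{tA} = P · e^{tJ} · P⁻¹, and e^{tJ} can be computed block-by-block.

A has Jordan form
J =
  [0, 1]
  [0, 0]
(up to reordering of blocks).

Per-block formulas:
  For a 2×2 Jordan block J_2(0): exp(t · J_2(0)) = e^(0t)·(I + t·N), where N is the 2×2 nilpotent shift.

After assembling e^{tJ} and conjugating by P, we get:

e^{tA} =
  [1 - 3*t, t]
  [-9*t, 3*t + 1]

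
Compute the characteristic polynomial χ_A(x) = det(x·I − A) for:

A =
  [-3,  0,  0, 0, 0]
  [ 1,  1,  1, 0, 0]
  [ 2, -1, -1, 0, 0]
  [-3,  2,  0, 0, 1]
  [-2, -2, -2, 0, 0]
x^5 + 3*x^4

Expanding det(x·I − A) (e.g. by cofactor expansion or by noting that A is similar to its Jordan form J, which has the same characteristic polynomial as A) gives
  χ_A(x) = x^5 + 3*x^4
which factors as x^4*(x + 3). The eigenvalues (with algebraic multiplicities) are λ = -3 with multiplicity 1, λ = 0 with multiplicity 4.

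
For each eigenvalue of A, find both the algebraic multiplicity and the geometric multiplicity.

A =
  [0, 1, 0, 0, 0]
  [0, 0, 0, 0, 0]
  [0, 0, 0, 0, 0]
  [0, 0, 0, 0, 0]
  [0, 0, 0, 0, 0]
λ = 0: alg = 5, geom = 4

Step 1 — factor the characteristic polynomial to read off the algebraic multiplicities:
  χ_A(x) = x^5

Step 2 — compute geometric multiplicities via the rank-nullity identity g(λ) = n − rank(A − λI):
  rank(A − (0)·I) = 1, so dim ker(A − (0)·I) = n − 1 = 4

Summary:
  λ = 0: algebraic multiplicity = 5, geometric multiplicity = 4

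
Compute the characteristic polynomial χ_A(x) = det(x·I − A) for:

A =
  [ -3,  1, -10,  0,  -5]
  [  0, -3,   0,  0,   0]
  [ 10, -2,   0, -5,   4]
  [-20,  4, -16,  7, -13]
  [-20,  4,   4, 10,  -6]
x^5 + 5*x^4 - 5*x^3 - 45*x^2 + 108

Expanding det(x·I − A) (e.g. by cofactor expansion or by noting that A is similar to its Jordan form J, which has the same characteristic polynomial as A) gives
  χ_A(x) = x^5 + 5*x^4 - 5*x^3 - 45*x^2 + 108
which factors as (x - 2)^2*(x + 3)^3. The eigenvalues (with algebraic multiplicities) are λ = -3 with multiplicity 3, λ = 2 with multiplicity 2.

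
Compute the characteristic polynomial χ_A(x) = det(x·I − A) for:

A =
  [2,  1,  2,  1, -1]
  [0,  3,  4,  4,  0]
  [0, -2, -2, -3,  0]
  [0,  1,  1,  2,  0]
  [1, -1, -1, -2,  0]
x^5 - 5*x^4 + 10*x^3 - 10*x^2 + 5*x - 1

Expanding det(x·I − A) (e.g. by cofactor expansion or by noting that A is similar to its Jordan form J, which has the same characteristic polynomial as A) gives
  χ_A(x) = x^5 - 5*x^4 + 10*x^3 - 10*x^2 + 5*x - 1
which factors as (x - 1)^5. The eigenvalues (with algebraic multiplicities) are λ = 1 with multiplicity 5.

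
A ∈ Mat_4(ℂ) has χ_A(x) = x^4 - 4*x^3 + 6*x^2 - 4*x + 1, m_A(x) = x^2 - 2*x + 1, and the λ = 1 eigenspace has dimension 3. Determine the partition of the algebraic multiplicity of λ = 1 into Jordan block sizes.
Block sizes for λ = 1: [2, 1, 1]

Step 1 — from the characteristic polynomial, algebraic multiplicity of λ = 1 is 4. From dim ker(A − (1)·I) = 3, there are exactly 3 Jordan blocks for λ = 1.
Step 2 — from the minimal polynomial, the factor (x − 1)^2 tells us the largest block for λ = 1 has size 2.
Step 3 — with total size 4, 3 blocks, and largest block 2, the block sizes (in nonincreasing order) are [2, 1, 1].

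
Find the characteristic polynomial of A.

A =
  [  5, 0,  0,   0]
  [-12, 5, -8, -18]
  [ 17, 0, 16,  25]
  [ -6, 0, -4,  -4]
x^4 - 22*x^3 + 181*x^2 - 660*x + 900

Expanding det(x·I − A) (e.g. by cofactor expansion or by noting that A is similar to its Jordan form J, which has the same characteristic polynomial as A) gives
  χ_A(x) = x^4 - 22*x^3 + 181*x^2 - 660*x + 900
which factors as (x - 6)^2*(x - 5)^2. The eigenvalues (with algebraic multiplicities) are λ = 5 with multiplicity 2, λ = 6 with multiplicity 2.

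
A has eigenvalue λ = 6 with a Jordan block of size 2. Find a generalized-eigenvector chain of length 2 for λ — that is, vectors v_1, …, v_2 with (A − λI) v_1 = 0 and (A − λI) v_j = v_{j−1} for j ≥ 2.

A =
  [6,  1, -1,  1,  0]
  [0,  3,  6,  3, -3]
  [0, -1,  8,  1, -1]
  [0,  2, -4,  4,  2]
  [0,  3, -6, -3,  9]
A Jordan chain for λ = 6 of length 2:
v_1 = (1, -3, -1, 2, 3)ᵀ
v_2 = (0, 1, 0, 0, 0)ᵀ

Let N = A − (6)·I. We want v_2 with N^2 v_2 = 0 but N^1 v_2 ≠ 0; then v_{j-1} := N · v_j for j = 2, …, 2.

Pick v_2 = (0, 1, 0, 0, 0)ᵀ.
Then v_1 = N · v_2 = (1, -3, -1, 2, 3)ᵀ.

Sanity check: (A − (6)·I) v_1 = (0, 0, 0, 0, 0)ᵀ = 0. ✓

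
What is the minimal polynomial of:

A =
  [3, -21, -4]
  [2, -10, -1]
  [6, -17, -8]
x^3 + 15*x^2 + 75*x + 125

The characteristic polynomial is χ_A(x) = (x + 5)^3, so the eigenvalues are known. The minimal polynomial is
  m_A(x) = Π_λ (x − λ)^{k_λ}
where k_λ is the size of the *largest* Jordan block for λ (equivalently, the smallest k with (A − λI)^k v = 0 for every generalised eigenvector v of λ).

  λ = -5: largest Jordan block has size 3, contributing (x + 5)^3

So m_A(x) = (x + 5)^3 = x^3 + 15*x^2 + 75*x + 125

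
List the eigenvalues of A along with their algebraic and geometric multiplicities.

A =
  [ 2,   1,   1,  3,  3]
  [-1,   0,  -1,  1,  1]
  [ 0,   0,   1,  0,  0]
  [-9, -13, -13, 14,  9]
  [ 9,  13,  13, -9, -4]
λ = 1: alg = 3, geom = 2; λ = 5: alg = 2, geom = 2

Step 1 — factor the characteristic polynomial to read off the algebraic multiplicities:
  χ_A(x) = (x - 5)^2*(x - 1)^3

Step 2 — compute geometric multiplicities via the rank-nullity identity g(λ) = n − rank(A − λI):
  rank(A − (1)·I) = 3, so dim ker(A − (1)·I) = n − 3 = 2
  rank(A − (5)·I) = 3, so dim ker(A − (5)·I) = n − 3 = 2

Summary:
  λ = 1: algebraic multiplicity = 3, geometric multiplicity = 2
  λ = 5: algebraic multiplicity = 2, geometric multiplicity = 2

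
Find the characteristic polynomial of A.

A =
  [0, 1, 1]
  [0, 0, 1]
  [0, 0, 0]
x^3

Expanding det(x·I − A) (e.g. by cofactor expansion or by noting that A is similar to its Jordan form J, which has the same characteristic polynomial as A) gives
  χ_A(x) = x^3
which factors as x^3. The eigenvalues (with algebraic multiplicities) are λ = 0 with multiplicity 3.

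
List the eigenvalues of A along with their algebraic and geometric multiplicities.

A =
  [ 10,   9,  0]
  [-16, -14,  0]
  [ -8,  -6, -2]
λ = -2: alg = 3, geom = 2

Step 1 — factor the characteristic polynomial to read off the algebraic multiplicities:
  χ_A(x) = (x + 2)^3

Step 2 — compute geometric multiplicities via the rank-nullity identity g(λ) = n − rank(A − λI):
  rank(A − (-2)·I) = 1, so dim ker(A − (-2)·I) = n − 1 = 2

Summary:
  λ = -2: algebraic multiplicity = 3, geometric multiplicity = 2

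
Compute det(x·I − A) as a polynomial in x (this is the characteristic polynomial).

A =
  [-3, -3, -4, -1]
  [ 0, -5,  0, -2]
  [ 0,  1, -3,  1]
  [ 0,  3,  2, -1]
x^4 + 12*x^3 + 54*x^2 + 108*x + 81

Expanding det(x·I − A) (e.g. by cofactor expansion or by noting that A is similar to its Jordan form J, which has the same characteristic polynomial as A) gives
  χ_A(x) = x^4 + 12*x^3 + 54*x^2 + 108*x + 81
which factors as (x + 3)^4. The eigenvalues (with algebraic multiplicities) are λ = -3 with multiplicity 4.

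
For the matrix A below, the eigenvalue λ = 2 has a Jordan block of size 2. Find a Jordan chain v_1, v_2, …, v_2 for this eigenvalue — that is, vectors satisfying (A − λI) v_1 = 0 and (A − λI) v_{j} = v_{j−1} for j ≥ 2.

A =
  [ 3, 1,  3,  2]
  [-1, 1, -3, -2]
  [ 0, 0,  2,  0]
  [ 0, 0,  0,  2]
A Jordan chain for λ = 2 of length 2:
v_1 = (1, -1, 0, 0)ᵀ
v_2 = (1, 0, 0, 0)ᵀ

Let N = A − (2)·I. We want v_2 with N^2 v_2 = 0 but N^1 v_2 ≠ 0; then v_{j-1} := N · v_j for j = 2, …, 2.

Pick v_2 = (1, 0, 0, 0)ᵀ.
Then v_1 = N · v_2 = (1, -1, 0, 0)ᵀ.

Sanity check: (A − (2)·I) v_1 = (0, 0, 0, 0)ᵀ = 0. ✓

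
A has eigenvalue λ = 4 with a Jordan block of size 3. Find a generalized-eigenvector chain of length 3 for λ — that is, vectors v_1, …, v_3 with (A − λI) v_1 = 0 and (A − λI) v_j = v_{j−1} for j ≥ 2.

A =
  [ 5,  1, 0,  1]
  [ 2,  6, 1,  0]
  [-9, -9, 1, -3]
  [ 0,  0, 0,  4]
A Jordan chain for λ = 4 of length 3:
v_1 = (3, -3, 0, 0)ᵀ
v_2 = (1, 2, -9, 0)ᵀ
v_3 = (1, 0, 0, 0)ᵀ

Let N = A − (4)·I. We want v_3 with N^3 v_3 = 0 but N^2 v_3 ≠ 0; then v_{j-1} := N · v_j for j = 3, …, 2.

Pick v_3 = (1, 0, 0, 0)ᵀ.
Then v_2 = N · v_3 = (1, 2, -9, 0)ᵀ.
Then v_1 = N · v_2 = (3, -3, 0, 0)ᵀ.

Sanity check: (A − (4)·I) v_1 = (0, 0, 0, 0)ᵀ = 0. ✓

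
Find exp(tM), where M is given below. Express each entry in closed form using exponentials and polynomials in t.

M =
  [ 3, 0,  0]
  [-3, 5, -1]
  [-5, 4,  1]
e^{tM} =
  [exp(3*t), 0, 0]
  [-t^2*exp(3*t)/2 - 3*t*exp(3*t), 2*t*exp(3*t) + exp(3*t), -t*exp(3*t)]
  [-t^2*exp(3*t) - 5*t*exp(3*t), 4*t*exp(3*t), -2*t*exp(3*t) + exp(3*t)]

Strategy: write M = P · J · P⁻¹ where J is a Jordan canonical form, so e^{tM} = P · e^{tJ} · P⁻¹, and e^{tJ} can be computed block-by-block.

M has Jordan form
J =
  [3, 1, 0]
  [0, 3, 1]
  [0, 0, 3]
(up to reordering of blocks).

Per-block formulas:
  For a 3×3 Jordan block J_3(3): exp(t · J_3(3)) = e^(3t)·(I + t·N + (t^2/2)·N^2), where N is the 3×3 nilpotent shift.

After assembling e^{tJ} and conjugating by P, we get:

e^{tM} =
  [exp(3*t), 0, 0]
  [-t^2*exp(3*t)/2 - 3*t*exp(3*t), 2*t*exp(3*t) + exp(3*t), -t*exp(3*t)]
  [-t^2*exp(3*t) - 5*t*exp(3*t), 4*t*exp(3*t), -2*t*exp(3*t) + exp(3*t)]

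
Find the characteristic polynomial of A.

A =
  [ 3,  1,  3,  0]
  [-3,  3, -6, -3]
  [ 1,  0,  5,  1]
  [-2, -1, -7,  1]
x^4 - 12*x^3 + 54*x^2 - 108*x + 81

Expanding det(x·I − A) (e.g. by cofactor expansion or by noting that A is similar to its Jordan form J, which has the same characteristic polynomial as A) gives
  χ_A(x) = x^4 - 12*x^3 + 54*x^2 - 108*x + 81
which factors as (x - 3)^4. The eigenvalues (with algebraic multiplicities) are λ = 3 with multiplicity 4.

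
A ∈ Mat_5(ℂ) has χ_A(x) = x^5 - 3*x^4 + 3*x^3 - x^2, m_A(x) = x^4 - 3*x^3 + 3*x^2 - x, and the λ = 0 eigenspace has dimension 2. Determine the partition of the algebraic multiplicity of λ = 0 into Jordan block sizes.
Block sizes for λ = 0: [1, 1]

Step 1 — from the characteristic polynomial, algebraic multiplicity of λ = 0 is 2. From dim ker(A − (0)·I) = 2, there are exactly 2 Jordan blocks for λ = 0.
Step 2 — from the minimal polynomial, the factor (x − 0) tells us the largest block for λ = 0 has size 1.
Step 3 — with total size 2, 2 blocks, and largest block 1, the block sizes (in nonincreasing order) are [1, 1].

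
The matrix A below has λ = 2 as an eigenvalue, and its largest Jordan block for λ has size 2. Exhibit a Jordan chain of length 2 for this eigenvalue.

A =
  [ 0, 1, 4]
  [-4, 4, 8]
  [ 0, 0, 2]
A Jordan chain for λ = 2 of length 2:
v_1 = (-2, -4, 0)ᵀ
v_2 = (1, 0, 0)ᵀ

Let N = A − (2)·I. We want v_2 with N^2 v_2 = 0 but N^1 v_2 ≠ 0; then v_{j-1} := N · v_j for j = 2, …, 2.

Pick v_2 = (1, 0, 0)ᵀ.
Then v_1 = N · v_2 = (-2, -4, 0)ᵀ.

Sanity check: (A − (2)·I) v_1 = (0, 0, 0)ᵀ = 0. ✓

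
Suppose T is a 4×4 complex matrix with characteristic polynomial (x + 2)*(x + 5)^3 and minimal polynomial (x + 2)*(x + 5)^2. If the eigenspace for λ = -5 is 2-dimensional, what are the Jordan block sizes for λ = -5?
Block sizes for λ = -5: [2, 1]

Step 1 — from the characteristic polynomial, algebraic multiplicity of λ = -5 is 3. From dim ker(T − (-5)·I) = 2, there are exactly 2 Jordan blocks for λ = -5.
Step 2 — from the minimal polynomial, the factor (x + 5)^2 tells us the largest block for λ = -5 has size 2.
Step 3 — with total size 3, 2 blocks, and largest block 2, the block sizes (in nonincreasing order) are [2, 1].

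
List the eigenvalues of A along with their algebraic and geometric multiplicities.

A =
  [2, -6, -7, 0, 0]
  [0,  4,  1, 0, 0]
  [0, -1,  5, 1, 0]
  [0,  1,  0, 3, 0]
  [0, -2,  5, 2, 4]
λ = 2: alg = 1, geom = 1; λ = 4: alg = 4, geom = 2

Step 1 — factor the characteristic polynomial to read off the algebraic multiplicities:
  χ_A(x) = (x - 4)^4*(x - 2)

Step 2 — compute geometric multiplicities via the rank-nullity identity g(λ) = n − rank(A − λI):
  rank(A − (2)·I) = 4, so dim ker(A − (2)·I) = n − 4 = 1
  rank(A − (4)·I) = 3, so dim ker(A − (4)·I) = n − 3 = 2

Summary:
  λ = 2: algebraic multiplicity = 1, geometric multiplicity = 1
  λ = 4: algebraic multiplicity = 4, geometric multiplicity = 2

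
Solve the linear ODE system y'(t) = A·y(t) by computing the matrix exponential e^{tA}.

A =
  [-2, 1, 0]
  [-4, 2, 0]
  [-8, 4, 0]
e^{tA} =
  [1 - 2*t, t, 0]
  [-4*t, 2*t + 1, 0]
  [-8*t, 4*t, 1]

Strategy: write A = P · J · P⁻¹ where J is a Jordan canonical form, so e^{tA} = P · e^{tJ} · P⁻¹, and e^{tJ} can be computed block-by-block.

A has Jordan form
J =
  [0, 1, 0]
  [0, 0, 0]
  [0, 0, 0]
(up to reordering of blocks).

Per-block formulas:
  For a 2×2 Jordan block J_2(0): exp(t · J_2(0)) = e^(0t)·(I + t·N), where N is the 2×2 nilpotent shift.
  For a 1×1 block at λ = 0: exp(t · [0]) = [e^(0t)].

After assembling e^{tJ} and conjugating by P, we get:

e^{tA} =
  [1 - 2*t, t, 0]
  [-4*t, 2*t + 1, 0]
  [-8*t, 4*t, 1]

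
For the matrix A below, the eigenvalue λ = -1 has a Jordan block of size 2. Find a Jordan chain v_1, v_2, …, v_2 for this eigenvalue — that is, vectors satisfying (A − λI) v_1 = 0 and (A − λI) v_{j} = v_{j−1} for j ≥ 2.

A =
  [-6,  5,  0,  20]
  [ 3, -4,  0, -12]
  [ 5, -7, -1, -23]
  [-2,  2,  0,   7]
A Jordan chain for λ = -1 of length 2:
v_1 = (-5, 3, 5, -2)ᵀ
v_2 = (1, 0, 0, 0)ᵀ

Let N = A − (-1)·I. We want v_2 with N^2 v_2 = 0 but N^1 v_2 ≠ 0; then v_{j-1} := N · v_j for j = 2, …, 2.

Pick v_2 = (1, 0, 0, 0)ᵀ.
Then v_1 = N · v_2 = (-5, 3, 5, -2)ᵀ.

Sanity check: (A − (-1)·I) v_1 = (0, 0, 0, 0)ᵀ = 0. ✓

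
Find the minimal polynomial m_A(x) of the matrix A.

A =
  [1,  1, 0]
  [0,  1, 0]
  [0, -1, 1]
x^2 - 2*x + 1

The characteristic polynomial is χ_A(x) = (x - 1)^3, so the eigenvalues are known. The minimal polynomial is
  m_A(x) = Π_λ (x − λ)^{k_λ}
where k_λ is the size of the *largest* Jordan block for λ (equivalently, the smallest k with (A − λI)^k v = 0 for every generalised eigenvector v of λ).

  λ = 1: largest Jordan block has size 2, contributing (x − 1)^2

So m_A(x) = (x - 1)^2 = x^2 - 2*x + 1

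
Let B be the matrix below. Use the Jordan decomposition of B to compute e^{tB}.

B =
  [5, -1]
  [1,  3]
e^{tB} =
  [t*exp(4*t) + exp(4*t), -t*exp(4*t)]
  [t*exp(4*t), -t*exp(4*t) + exp(4*t)]

Strategy: write B = P · J · P⁻¹ where J is a Jordan canonical form, so e^{tB} = P · e^{tJ} · P⁻¹, and e^{tJ} can be computed block-by-block.

B has Jordan form
J =
  [4, 1]
  [0, 4]
(up to reordering of blocks).

Per-block formulas:
  For a 2×2 Jordan block J_2(4): exp(t · J_2(4)) = e^(4t)·(I + t·N), where N is the 2×2 nilpotent shift.

After assembling e^{tJ} and conjugating by P, we get:

e^{tB} =
  [t*exp(4*t) + exp(4*t), -t*exp(4*t)]
  [t*exp(4*t), -t*exp(4*t) + exp(4*t)]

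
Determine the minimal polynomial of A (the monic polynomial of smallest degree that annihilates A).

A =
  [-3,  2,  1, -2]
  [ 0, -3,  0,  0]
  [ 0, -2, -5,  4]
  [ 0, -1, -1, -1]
x^2 + 6*x + 9

The characteristic polynomial is χ_A(x) = (x + 3)^4, so the eigenvalues are known. The minimal polynomial is
  m_A(x) = Π_λ (x − λ)^{k_λ}
where k_λ is the size of the *largest* Jordan block for λ (equivalently, the smallest k with (A − λI)^k v = 0 for every generalised eigenvector v of λ).

  λ = -3: largest Jordan block has size 2, contributing (x + 3)^2

So m_A(x) = (x + 3)^2 = x^2 + 6*x + 9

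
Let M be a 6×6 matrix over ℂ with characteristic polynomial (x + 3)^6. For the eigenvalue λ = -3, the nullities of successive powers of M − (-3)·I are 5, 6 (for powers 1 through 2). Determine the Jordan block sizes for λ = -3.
Block sizes for λ = -3: [2, 1, 1, 1, 1]

From the dimensions of kernels of powers, the number of Jordan blocks of size at least j is d_j − d_{j−1} where d_j = dim ker(N^j) (with d_0 = 0). Computing the differences gives [5, 1].
The number of blocks of size exactly k is (#blocks of size ≥ k) − (#blocks of size ≥ k + 1), so the partition is: 4 block(s) of size 1, 1 block(s) of size 2.
In nonincreasing order the block sizes are [2, 1, 1, 1, 1].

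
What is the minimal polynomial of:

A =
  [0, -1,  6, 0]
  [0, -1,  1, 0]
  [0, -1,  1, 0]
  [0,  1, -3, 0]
x^3

The characteristic polynomial is χ_A(x) = x^4, so the eigenvalues are known. The minimal polynomial is
  m_A(x) = Π_λ (x − λ)^{k_λ}
where k_λ is the size of the *largest* Jordan block for λ (equivalently, the smallest k with (A − λI)^k v = 0 for every generalised eigenvector v of λ).

  λ = 0: largest Jordan block has size 3, contributing (x − 0)^3

So m_A(x) = x^3 = x^3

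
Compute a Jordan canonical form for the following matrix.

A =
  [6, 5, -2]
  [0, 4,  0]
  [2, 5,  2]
J_2(4) ⊕ J_1(4)

The characteristic polynomial is
  det(x·I − A) = x^3 - 12*x^2 + 48*x - 64 = (x - 4)^3

Eigenvalues and multiplicities (the geometric multiplicity of λ is n − rank(A − λI), which equals the number of Jordan blocks for λ):
  λ = 4: algebraic multiplicity = 3, geometric multiplicity = 2

Determining the block sizes for each eigenvalue:
  λ = 4: 2 blocks summing to 3 forces exactly one block of size 2 and the rest size 1 → block sizes [2, 1]

Assembling the blocks gives a Jordan form
J =
  [4, 1, 0]
  [0, 4, 0]
  [0, 0, 4]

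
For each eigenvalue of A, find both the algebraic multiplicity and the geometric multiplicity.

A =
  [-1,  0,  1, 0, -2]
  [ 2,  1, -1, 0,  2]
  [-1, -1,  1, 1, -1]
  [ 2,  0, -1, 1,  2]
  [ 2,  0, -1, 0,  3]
λ = 1: alg = 5, geom = 3

Step 1 — factor the characteristic polynomial to read off the algebraic multiplicities:
  χ_A(x) = (x - 1)^5

Step 2 — compute geometric multiplicities via the rank-nullity identity g(λ) = n − rank(A − λI):
  rank(A − (1)·I) = 2, so dim ker(A − (1)·I) = n − 2 = 3

Summary:
  λ = 1: algebraic multiplicity = 5, geometric multiplicity = 3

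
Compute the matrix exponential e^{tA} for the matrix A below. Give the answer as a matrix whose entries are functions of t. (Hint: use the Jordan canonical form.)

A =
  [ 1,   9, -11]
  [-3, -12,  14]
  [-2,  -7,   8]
e^{tA} =
  [-t^2*exp(-t)/2 + 2*t*exp(-t) + exp(-t), -2*t^2*exp(-t) + 9*t*exp(-t), 5*t^2*exp(-t)/2 - 11*t*exp(-t)]
  [-t^2*exp(-t)/2 - 3*t*exp(-t), -2*t^2*exp(-t) - 11*t*exp(-t) + exp(-t), 5*t^2*exp(-t)/2 + 14*t*exp(-t)]
  [-t^2*exp(-t)/2 - 2*t*exp(-t), -2*t^2*exp(-t) - 7*t*exp(-t), 5*t^2*exp(-t)/2 + 9*t*exp(-t) + exp(-t)]

Strategy: write A = P · J · P⁻¹ where J is a Jordan canonical form, so e^{tA} = P · e^{tJ} · P⁻¹, and e^{tJ} can be computed block-by-block.

A has Jordan form
J =
  [-1,  1,  0]
  [ 0, -1,  1]
  [ 0,  0, -1]
(up to reordering of blocks).

Per-block formulas:
  For a 3×3 Jordan block J_3(-1): exp(t · J_3(-1)) = e^(-1t)·(I + t·N + (t^2/2)·N^2), where N is the 3×3 nilpotent shift.

After assembling e^{tJ} and conjugating by P, we get:

e^{tA} =
  [-t^2*exp(-t)/2 + 2*t*exp(-t) + exp(-t), -2*t^2*exp(-t) + 9*t*exp(-t), 5*t^2*exp(-t)/2 - 11*t*exp(-t)]
  [-t^2*exp(-t)/2 - 3*t*exp(-t), -2*t^2*exp(-t) - 11*t*exp(-t) + exp(-t), 5*t^2*exp(-t)/2 + 14*t*exp(-t)]
  [-t^2*exp(-t)/2 - 2*t*exp(-t), -2*t^2*exp(-t) - 7*t*exp(-t), 5*t^2*exp(-t)/2 + 9*t*exp(-t) + exp(-t)]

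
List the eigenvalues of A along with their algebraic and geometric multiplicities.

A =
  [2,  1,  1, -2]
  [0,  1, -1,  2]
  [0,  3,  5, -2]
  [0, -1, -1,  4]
λ = 2: alg = 2, geom = 2; λ = 4: alg = 2, geom = 1

Step 1 — factor the characteristic polynomial to read off the algebraic multiplicities:
  χ_A(x) = (x - 4)^2*(x - 2)^2

Step 2 — compute geometric multiplicities via the rank-nullity identity g(λ) = n − rank(A − λI):
  rank(A − (2)·I) = 2, so dim ker(A − (2)·I) = n − 2 = 2
  rank(A − (4)·I) = 3, so dim ker(A − (4)·I) = n − 3 = 1

Summary:
  λ = 2: algebraic multiplicity = 2, geometric multiplicity = 2
  λ = 4: algebraic multiplicity = 2, geometric multiplicity = 1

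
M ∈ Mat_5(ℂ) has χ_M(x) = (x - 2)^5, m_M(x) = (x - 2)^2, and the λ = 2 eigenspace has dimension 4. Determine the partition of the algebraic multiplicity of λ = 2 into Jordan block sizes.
Block sizes for λ = 2: [2, 1, 1, 1]

Step 1 — from the characteristic polynomial, algebraic multiplicity of λ = 2 is 5. From dim ker(M − (2)·I) = 4, there are exactly 4 Jordan blocks for λ = 2.
Step 2 — from the minimal polynomial, the factor (x − 2)^2 tells us the largest block for λ = 2 has size 2.
Step 3 — with total size 5, 4 blocks, and largest block 2, the block sizes (in nonincreasing order) are [2, 1, 1, 1].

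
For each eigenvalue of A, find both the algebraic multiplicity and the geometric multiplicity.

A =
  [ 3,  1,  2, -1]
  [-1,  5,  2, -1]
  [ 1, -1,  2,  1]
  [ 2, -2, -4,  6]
λ = 4: alg = 4, geom = 3

Step 1 — factor the characteristic polynomial to read off the algebraic multiplicities:
  χ_A(x) = (x - 4)^4

Step 2 — compute geometric multiplicities via the rank-nullity identity g(λ) = n − rank(A − λI):
  rank(A − (4)·I) = 1, so dim ker(A − (4)·I) = n − 1 = 3

Summary:
  λ = 4: algebraic multiplicity = 4, geometric multiplicity = 3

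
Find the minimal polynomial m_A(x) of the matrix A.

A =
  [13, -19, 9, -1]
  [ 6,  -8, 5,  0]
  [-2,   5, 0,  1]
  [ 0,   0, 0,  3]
x^4 - 8*x^3 + 18*x^2 - 27

The characteristic polynomial is χ_A(x) = (x - 3)^3*(x + 1), so the eigenvalues are known. The minimal polynomial is
  m_A(x) = Π_λ (x − λ)^{k_λ}
where k_λ is the size of the *largest* Jordan block for λ (equivalently, the smallest k with (A − λI)^k v = 0 for every generalised eigenvector v of λ).

  λ = -1: largest Jordan block has size 1, contributing (x + 1)
  λ = 3: largest Jordan block has size 3, contributing (x − 3)^3

So m_A(x) = (x - 3)^3*(x + 1) = x^4 - 8*x^3 + 18*x^2 - 27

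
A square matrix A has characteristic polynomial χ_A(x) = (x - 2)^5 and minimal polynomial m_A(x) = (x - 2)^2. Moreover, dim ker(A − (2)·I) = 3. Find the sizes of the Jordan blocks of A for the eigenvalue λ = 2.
Block sizes for λ = 2: [2, 2, 1]

Step 1 — from the characteristic polynomial, algebraic multiplicity of λ = 2 is 5. From dim ker(A − (2)·I) = 3, there are exactly 3 Jordan blocks for λ = 2.
Step 2 — from the minimal polynomial, the factor (x − 2)^2 tells us the largest block for λ = 2 has size 2.
Step 3 — with total size 5, 3 blocks, and largest block 2, the block sizes (in nonincreasing order) are [2, 2, 1].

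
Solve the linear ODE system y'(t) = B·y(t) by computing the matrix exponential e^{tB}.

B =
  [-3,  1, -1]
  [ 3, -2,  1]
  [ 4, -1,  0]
e^{tB} =
  [-t*exp(-2*t) + exp(-2*t), t*exp(-2*t), -t*exp(-2*t)]
  [2*t*exp(-2*t) + exp(-t) - exp(-2*t), -2*t*exp(-2*t) + 2*exp(-t) - exp(-2*t), 2*t*exp(-2*t) - exp(-t) + exp(-2*t)]
  [3*t*exp(-2*t) + exp(-t) - exp(-2*t), -3*t*exp(-2*t) + 2*exp(-t) - 2*exp(-2*t), 3*t*exp(-2*t) - exp(-t) + 2*exp(-2*t)]

Strategy: write B = P · J · P⁻¹ where J is a Jordan canonical form, so e^{tB} = P · e^{tJ} · P⁻¹, and e^{tJ} can be computed block-by-block.

B has Jordan form
J =
  [-2,  1,  0]
  [ 0, -2,  0]
  [ 0,  0, -1]
(up to reordering of blocks).

Per-block formulas:
  For a 2×2 Jordan block J_2(-2): exp(t · J_2(-2)) = e^(-2t)·(I + t·N), where N is the 2×2 nilpotent shift.
  For a 1×1 block at λ = -1: exp(t · [-1]) = [e^(-1t)].

After assembling e^{tJ} and conjugating by P, we get:

e^{tB} =
  [-t*exp(-2*t) + exp(-2*t), t*exp(-2*t), -t*exp(-2*t)]
  [2*t*exp(-2*t) + exp(-t) - exp(-2*t), -2*t*exp(-2*t) + 2*exp(-t) - exp(-2*t), 2*t*exp(-2*t) - exp(-t) + exp(-2*t)]
  [3*t*exp(-2*t) + exp(-t) - exp(-2*t), -3*t*exp(-2*t) + 2*exp(-t) - 2*exp(-2*t), 3*t*exp(-2*t) - exp(-t) + 2*exp(-2*t)]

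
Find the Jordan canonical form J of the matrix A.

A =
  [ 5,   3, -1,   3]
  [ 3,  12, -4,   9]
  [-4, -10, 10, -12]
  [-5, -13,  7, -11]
J_3(4) ⊕ J_1(4)

The characteristic polynomial is
  det(x·I − A) = x^4 - 16*x^3 + 96*x^2 - 256*x + 256 = (x - 4)^4

Eigenvalues and multiplicities (the geometric multiplicity of λ is n − rank(A − λI), which equals the number of Jordan blocks for λ):
  λ = 4: algebraic multiplicity = 4, geometric multiplicity = 2

Determining the block sizes for each eigenvalue:
  λ = 4: with am = 4 and gm = 2, the partition is not yet determined (e.g. several partitions of 4 into 2 parts exist). Let N = A − (4)·I. Computing rank(N^1) = 2, rank(N^2) = 1, rank(N^3) = 0; the number of blocks of size ≥ j is rank(N^{j−1}) − rank(N^j), giving [2, 1, 1]. So we have 1 block(s) of size 3, 1 block(s) of size 1 → block sizes [3, 1]

Assembling the blocks gives a Jordan form
J =
  [4, 1, 0, 0]
  [0, 4, 1, 0]
  [0, 0, 4, 0]
  [0, 0, 0, 4]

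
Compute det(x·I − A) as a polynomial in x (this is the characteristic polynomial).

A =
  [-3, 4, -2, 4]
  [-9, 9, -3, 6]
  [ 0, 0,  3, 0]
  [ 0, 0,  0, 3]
x^4 - 12*x^3 + 54*x^2 - 108*x + 81

Expanding det(x·I − A) (e.g. by cofactor expansion or by noting that A is similar to its Jordan form J, which has the same characteristic polynomial as A) gives
  χ_A(x) = x^4 - 12*x^3 + 54*x^2 - 108*x + 81
which factors as (x - 3)^4. The eigenvalues (with algebraic multiplicities) are λ = 3 with multiplicity 4.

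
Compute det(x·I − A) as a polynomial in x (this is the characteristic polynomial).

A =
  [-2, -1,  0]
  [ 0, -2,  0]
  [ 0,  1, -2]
x^3 + 6*x^2 + 12*x + 8

Expanding det(x·I − A) (e.g. by cofactor expansion or by noting that A is similar to its Jordan form J, which has the same characteristic polynomial as A) gives
  χ_A(x) = x^3 + 6*x^2 + 12*x + 8
which factors as (x + 2)^3. The eigenvalues (with algebraic multiplicities) are λ = -2 with multiplicity 3.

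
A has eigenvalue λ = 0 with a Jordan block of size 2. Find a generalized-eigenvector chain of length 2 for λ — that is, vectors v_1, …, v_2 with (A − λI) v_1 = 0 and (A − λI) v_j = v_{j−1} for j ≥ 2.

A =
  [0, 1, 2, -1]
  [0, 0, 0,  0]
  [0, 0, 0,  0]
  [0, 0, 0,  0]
A Jordan chain for λ = 0 of length 2:
v_1 = (1, 0, 0, 0)ᵀ
v_2 = (0, 1, 0, 0)ᵀ

Let N = A − (0)·I. We want v_2 with N^2 v_2 = 0 but N^1 v_2 ≠ 0; then v_{j-1} := N · v_j for j = 2, …, 2.

Pick v_2 = (0, 1, 0, 0)ᵀ.
Then v_1 = N · v_2 = (1, 0, 0, 0)ᵀ.

Sanity check: (A − (0)·I) v_1 = (0, 0, 0, 0)ᵀ = 0. ✓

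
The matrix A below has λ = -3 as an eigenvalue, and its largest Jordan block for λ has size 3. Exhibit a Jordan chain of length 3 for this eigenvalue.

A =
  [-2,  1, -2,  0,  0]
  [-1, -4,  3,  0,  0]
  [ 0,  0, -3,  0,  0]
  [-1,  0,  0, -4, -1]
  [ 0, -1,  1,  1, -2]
A Jordan chain for λ = -3 of length 3:
v_1 = (1, -1, 0, 1, -2)ᵀ
v_2 = (-2, 3, 0, 0, 1)ᵀ
v_3 = (0, 0, 1, 0, 0)ᵀ

Let N = A − (-3)·I. We want v_3 with N^3 v_3 = 0 but N^2 v_3 ≠ 0; then v_{j-1} := N · v_j for j = 3, …, 2.

Pick v_3 = (0, 0, 1, 0, 0)ᵀ.
Then v_2 = N · v_3 = (-2, 3, 0, 0, 1)ᵀ.
Then v_1 = N · v_2 = (1, -1, 0, 1, -2)ᵀ.

Sanity check: (A − (-3)·I) v_1 = (0, 0, 0, 0, 0)ᵀ = 0. ✓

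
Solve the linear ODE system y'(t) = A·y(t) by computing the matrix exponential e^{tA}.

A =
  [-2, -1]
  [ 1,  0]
e^{tA} =
  [-t*exp(-t) + exp(-t), -t*exp(-t)]
  [t*exp(-t), t*exp(-t) + exp(-t)]

Strategy: write A = P · J · P⁻¹ where J is a Jordan canonical form, so e^{tA} = P · e^{tJ} · P⁻¹, and e^{tJ} can be computed block-by-block.

A has Jordan form
J =
  [-1,  1]
  [ 0, -1]
(up to reordering of blocks).

Per-block formulas:
  For a 2×2 Jordan block J_2(-1): exp(t · J_2(-1)) = e^(-1t)·(I + t·N), where N is the 2×2 nilpotent shift.

After assembling e^{tJ} and conjugating by P, we get:

e^{tA} =
  [-t*exp(-t) + exp(-t), -t*exp(-t)]
  [t*exp(-t), t*exp(-t) + exp(-t)]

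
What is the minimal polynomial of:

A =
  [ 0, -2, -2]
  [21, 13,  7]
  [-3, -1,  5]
x^2 - 12*x + 36

The characteristic polynomial is χ_A(x) = (x - 6)^3, so the eigenvalues are known. The minimal polynomial is
  m_A(x) = Π_λ (x − λ)^{k_λ}
where k_λ is the size of the *largest* Jordan block for λ (equivalently, the smallest k with (A − λI)^k v = 0 for every generalised eigenvector v of λ).

  λ = 6: largest Jordan block has size 2, contributing (x − 6)^2

So m_A(x) = (x - 6)^2 = x^2 - 12*x + 36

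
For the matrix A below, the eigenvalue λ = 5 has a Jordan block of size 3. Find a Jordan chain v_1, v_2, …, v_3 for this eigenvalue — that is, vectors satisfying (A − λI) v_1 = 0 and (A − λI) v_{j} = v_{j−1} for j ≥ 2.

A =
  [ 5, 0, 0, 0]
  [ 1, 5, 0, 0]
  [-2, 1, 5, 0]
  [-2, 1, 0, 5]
A Jordan chain for λ = 5 of length 3:
v_1 = (0, 0, 1, 1)ᵀ
v_2 = (0, 1, -2, -2)ᵀ
v_3 = (1, 0, 0, 0)ᵀ

Let N = A − (5)·I. We want v_3 with N^3 v_3 = 0 but N^2 v_3 ≠ 0; then v_{j-1} := N · v_j for j = 3, …, 2.

Pick v_3 = (1, 0, 0, 0)ᵀ.
Then v_2 = N · v_3 = (0, 1, -2, -2)ᵀ.
Then v_1 = N · v_2 = (0, 0, 1, 1)ᵀ.

Sanity check: (A − (5)·I) v_1 = (0, 0, 0, 0)ᵀ = 0. ✓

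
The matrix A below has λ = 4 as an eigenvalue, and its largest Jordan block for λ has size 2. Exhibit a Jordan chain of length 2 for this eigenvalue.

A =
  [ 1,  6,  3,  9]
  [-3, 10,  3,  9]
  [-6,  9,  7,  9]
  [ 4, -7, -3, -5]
A Jordan chain for λ = 4 of length 2:
v_1 = (0, 0, -3, 1)ᵀ
v_2 = (2, 1, 0, 0)ᵀ

Let N = A − (4)·I. We want v_2 with N^2 v_2 = 0 but N^1 v_2 ≠ 0; then v_{j-1} := N · v_j for j = 2, …, 2.

Pick v_2 = (2, 1, 0, 0)ᵀ.
Then v_1 = N · v_2 = (0, 0, -3, 1)ᵀ.

Sanity check: (A − (4)·I) v_1 = (0, 0, 0, 0)ᵀ = 0. ✓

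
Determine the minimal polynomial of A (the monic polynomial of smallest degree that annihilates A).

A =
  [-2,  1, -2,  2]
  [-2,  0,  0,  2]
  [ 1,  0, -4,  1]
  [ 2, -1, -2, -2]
x^2 + 4*x + 4

The characteristic polynomial is χ_A(x) = (x + 2)^4, so the eigenvalues are known. The minimal polynomial is
  m_A(x) = Π_λ (x − λ)^{k_λ}
where k_λ is the size of the *largest* Jordan block for λ (equivalently, the smallest k with (A − λI)^k v = 0 for every generalised eigenvector v of λ).

  λ = -2: largest Jordan block has size 2, contributing (x + 2)^2

So m_A(x) = (x + 2)^2 = x^2 + 4*x + 4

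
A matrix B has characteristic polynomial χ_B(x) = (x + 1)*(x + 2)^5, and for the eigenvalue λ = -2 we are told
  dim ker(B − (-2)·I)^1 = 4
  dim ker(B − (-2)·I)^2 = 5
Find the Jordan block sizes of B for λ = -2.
Block sizes for λ = -2: [2, 1, 1, 1]

From the dimensions of kernels of powers, the number of Jordan blocks of size at least j is d_j − d_{j−1} where d_j = dim ker(N^j) (with d_0 = 0). Computing the differences gives [4, 1].
The number of blocks of size exactly k is (#blocks of size ≥ k) − (#blocks of size ≥ k + 1), so the partition is: 3 block(s) of size 1, 1 block(s) of size 2.
In nonincreasing order the block sizes are [2, 1, 1, 1].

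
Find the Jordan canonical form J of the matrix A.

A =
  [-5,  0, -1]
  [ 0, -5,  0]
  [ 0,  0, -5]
J_2(-5) ⊕ J_1(-5)

The characteristic polynomial is
  det(x·I − A) = x^3 + 15*x^2 + 75*x + 125 = (x + 5)^3

Eigenvalues and multiplicities (the geometric multiplicity of λ is n − rank(A − λI), which equals the number of Jordan blocks for λ):
  λ = -5: algebraic multiplicity = 3, geometric multiplicity = 2

Determining the block sizes for each eigenvalue:
  λ = -5: 2 blocks summing to 3 forces exactly one block of size 2 and the rest size 1 → block sizes [2, 1]

Assembling the blocks gives a Jordan form
J =
  [-5,  1,  0]
  [ 0, -5,  0]
  [ 0,  0, -5]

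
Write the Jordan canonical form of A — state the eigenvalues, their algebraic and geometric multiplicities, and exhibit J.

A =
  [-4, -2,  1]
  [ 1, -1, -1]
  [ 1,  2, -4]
J_2(-3) ⊕ J_1(-3)

The characteristic polynomial is
  det(x·I − A) = x^3 + 9*x^2 + 27*x + 27 = (x + 3)^3

Eigenvalues and multiplicities (the geometric multiplicity of λ is n − rank(A − λI), which equals the number of Jordan blocks for λ):
  λ = -3: algebraic multiplicity = 3, geometric multiplicity = 2

Determining the block sizes for each eigenvalue:
  λ = -3: 2 blocks summing to 3 forces exactly one block of size 2 and the rest size 1 → block sizes [2, 1]

Assembling the blocks gives a Jordan form
J =
  [-3,  1,  0]
  [ 0, -3,  0]
  [ 0,  0, -3]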